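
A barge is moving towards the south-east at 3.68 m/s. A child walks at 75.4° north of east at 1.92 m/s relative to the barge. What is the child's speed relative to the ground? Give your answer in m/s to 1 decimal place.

Taking east as x and north as y: barge velocity = (2.602, -2.602) m/s; child velocity relative to barge = (0.484, 1.858) m/s.
Velocity relative to ground = (2.602, -2.602) + (0.484, 1.858) = (3.086, -0.744) m/s.
Speed = |(3.086, -0.744)| = 3.175 m/s.

3.2 m/s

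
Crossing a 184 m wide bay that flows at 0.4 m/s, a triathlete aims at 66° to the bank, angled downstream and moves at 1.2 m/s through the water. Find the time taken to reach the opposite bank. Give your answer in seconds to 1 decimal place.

167.8 s

The component of the triathlete's velocity perpendicular to the bank is 1.2 × sin 66° = 1.096 m/s.
The current is parallel to the bank, so it does not affect the crossing time.
Time = 184 / 1.096 = 167.844 s.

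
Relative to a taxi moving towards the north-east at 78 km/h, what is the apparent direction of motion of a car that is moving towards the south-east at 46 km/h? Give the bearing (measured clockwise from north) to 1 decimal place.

194.5°

Taking east as x and north as y: car velocity = (32.527, -32.527) km/h; taxi velocity = (55.154, 55.154) km/h.
Velocity of car relative to taxi = (32.527, -32.527) − (55.154, 55.154) = (-22.627, -87.681) km/h.
Bearing = atan2(-22.63, -87.68) = 194.47° clockwise from north.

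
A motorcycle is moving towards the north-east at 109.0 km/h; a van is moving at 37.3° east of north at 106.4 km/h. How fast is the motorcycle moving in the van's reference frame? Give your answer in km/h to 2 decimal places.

14.69 km/h

Taking east as x and north as y: motorcycle velocity = (77.075, 77.075) km/h; van velocity = (64.477, 84.638) km/h.
Velocity of motorcycle relative to van = (77.075, 77.075) − (64.477, 84.638) = (12.597, -7.564) km/h.
Magnitude = |(12.597, -7.564)| = 14.694 km/h.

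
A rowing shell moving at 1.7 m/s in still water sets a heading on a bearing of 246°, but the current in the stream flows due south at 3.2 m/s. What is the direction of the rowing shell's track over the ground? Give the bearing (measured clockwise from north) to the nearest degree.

202°

Taking east as x and north as y: velocity relative to the water = (-1.553, -0.691) m/s; the water relative to ground = (0.000, -3.200) m/s.
Velocity relative to ground = (-1.553, -0.691) + (0.000, -3.200) = (-1.553, -3.891) m/s.
Bearing = atan2(-1.55, -3.89) = 201.76° clockwise from north.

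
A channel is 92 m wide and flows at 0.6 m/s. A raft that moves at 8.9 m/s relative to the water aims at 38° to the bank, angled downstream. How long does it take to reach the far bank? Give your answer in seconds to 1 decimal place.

The component of the raft's velocity perpendicular to the bank is 8.9 × sin 38° = 5.479 m/s.
The flow acts along the bank and has no component across it.
Time = 92 / 5.479 = 16.790 s.

16.8 s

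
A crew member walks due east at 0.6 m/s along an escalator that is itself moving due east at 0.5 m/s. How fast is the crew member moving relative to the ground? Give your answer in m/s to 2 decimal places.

Taking east as x and north as y: escalator velocity = (0.500, 0.000) m/s; crew member velocity relative to escalator = (0.600, 0.000) m/s.
Velocity relative to ground = (0.500, 0.000) + (0.600, 0.000) = (1.100, 0.000) m/s.
Speed = |(1.100, 0.000)| = 1.100 m/s.

1.10 m/s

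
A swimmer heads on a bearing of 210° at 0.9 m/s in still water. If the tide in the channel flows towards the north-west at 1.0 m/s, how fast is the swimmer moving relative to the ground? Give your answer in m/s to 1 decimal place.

1.2 m/s

Taking east as x and north as y: velocity relative to the water = (-0.450, -0.779) m/s; the water relative to ground = (-0.707, 0.707) m/s.
Velocity relative to ground = (-0.450, -0.779) + (-0.707, 0.707) = (-1.157, -0.072) m/s.
Speed = |(-1.157, -0.072)| = 1.159 m/s.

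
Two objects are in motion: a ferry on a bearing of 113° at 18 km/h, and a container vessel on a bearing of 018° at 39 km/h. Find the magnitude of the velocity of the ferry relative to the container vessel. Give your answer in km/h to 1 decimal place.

44.4 km/h

Taking east as x and north as y: ferry velocity = (16.569, -7.033) km/h; container vessel velocity = (12.052, 37.091) km/h.
Velocity of ferry relative to container vessel = (16.569, -7.033) − (12.052, 37.091) = (4.517, -44.124) km/h.
Magnitude = |(4.517, -44.124)| = 44.355 km/h.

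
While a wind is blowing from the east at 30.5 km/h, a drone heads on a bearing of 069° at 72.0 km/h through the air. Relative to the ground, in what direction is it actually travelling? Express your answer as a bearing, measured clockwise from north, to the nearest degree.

Taking east as x and north as y: velocity relative to the air = (67.218, 25.802) km/h; the air relative to ground = (-30.500, 0.000) km/h.
Velocity relative to ground = (67.218, 25.802) + (-30.500, 0.000) = (36.718, 25.802) km/h.
Bearing = atan2(36.72, 25.80) = 54.90° clockwise from north.

055°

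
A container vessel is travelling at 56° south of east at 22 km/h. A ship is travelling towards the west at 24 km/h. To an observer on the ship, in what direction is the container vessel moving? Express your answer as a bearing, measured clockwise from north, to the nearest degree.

117°

Taking east as x and north as y: container vessel velocity = (12.302, -18.239) km/h; ship velocity = (-24.000, 0.000) km/h.
Velocity of container vessel relative to ship = (12.302, -18.239) − (-24.000, 0.000) = (36.302, -18.239) km/h.
Bearing = atan2(36.30, -18.24) = 116.68° clockwise from north.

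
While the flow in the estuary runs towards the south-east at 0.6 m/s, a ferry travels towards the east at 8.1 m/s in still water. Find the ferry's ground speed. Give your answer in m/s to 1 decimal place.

8.5 m/s

Taking east as x and north as y: velocity relative to the water = (8.100, 0.000) m/s; the water relative to ground = (0.424, -0.424) m/s.
Velocity relative to ground = (8.100, 0.000) + (0.424, -0.424) = (8.524, -0.424) m/s.
Speed = |(8.524, -0.424)| = 8.535 m/s.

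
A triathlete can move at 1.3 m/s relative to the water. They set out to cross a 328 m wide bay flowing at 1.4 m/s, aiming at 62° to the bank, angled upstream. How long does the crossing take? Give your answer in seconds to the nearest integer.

286 s

The component of the triathlete's velocity perpendicular to the bank is 1.3 × sin 62° = 1.148 m/s.
Only the cross-stream component determines the crossing time; the current contributes nothing perpendicular to the bank.
Time = 328 / 1.148 = 285.756 s.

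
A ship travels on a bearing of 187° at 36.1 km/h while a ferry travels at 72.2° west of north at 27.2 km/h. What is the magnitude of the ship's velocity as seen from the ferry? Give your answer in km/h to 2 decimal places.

Taking east as x and north as y: ship velocity = (-4.399, -35.831) km/h; ferry velocity = (-25.898, 8.315) km/h.
Velocity of ship relative to ferry = (-4.399, -35.831) − (-25.898, 8.315) = (21.498, -44.146) km/h.
Magnitude = |(21.498, -44.146)| = 49.102 km/h.

49.10 km/h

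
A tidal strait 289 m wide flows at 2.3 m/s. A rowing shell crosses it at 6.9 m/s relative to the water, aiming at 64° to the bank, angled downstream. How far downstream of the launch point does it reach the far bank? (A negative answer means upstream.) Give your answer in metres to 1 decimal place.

Perpendicular speed = 6.202 m/s; crossing time = 289 / 6.202 = 46.600 s.
Net downstream speed = 5.325 m/s.
Drift = 5.325 × 46.600 = 248.135 m (downstream).

248.1 m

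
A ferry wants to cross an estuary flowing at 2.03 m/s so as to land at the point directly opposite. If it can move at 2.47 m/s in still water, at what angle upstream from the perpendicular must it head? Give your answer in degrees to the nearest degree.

55°

To cancel the current, the upstream component of the ferry's velocity must equal the flow: 2.47 sin θ = 2.03.
sin θ = 2.03 / 2.47 = 0.8219.
θ = arcsin(0.8219) = 55.272°.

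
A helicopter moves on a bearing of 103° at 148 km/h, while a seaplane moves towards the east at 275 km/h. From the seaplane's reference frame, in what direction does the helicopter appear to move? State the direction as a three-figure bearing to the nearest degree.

256°

Taking east as x and north as y: helicopter velocity = (144.207, -33.293) km/h; seaplane velocity = (275.000, 0.000) km/h.
Velocity of helicopter relative to seaplane = (144.207, -33.293) − (275.000, 0.000) = (-130.793, -33.293) km/h.
Bearing = atan2(-130.79, -33.29) = 255.72° clockwise from north.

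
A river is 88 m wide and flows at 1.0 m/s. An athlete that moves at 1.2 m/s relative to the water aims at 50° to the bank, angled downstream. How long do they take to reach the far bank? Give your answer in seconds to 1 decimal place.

The component of the athlete's velocity perpendicular to the bank is 1.2 × sin 50° = 0.919 m/s.
Only the cross-stream component determines the crossing time; the current contributes nothing perpendicular to the bank.
Time = 88 / 0.919 = 95.730 s.

95.7 s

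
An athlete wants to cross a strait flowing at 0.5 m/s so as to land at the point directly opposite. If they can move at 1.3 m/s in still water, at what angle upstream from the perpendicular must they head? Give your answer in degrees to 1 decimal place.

To cancel the current, the upstream component of the athlete's velocity must equal the flow: 1.3 sin θ = 0.5.
sin θ = 0.5 / 1.3 = 0.3846.
θ = arcsin(0.3846) = 22.620°.

22.6°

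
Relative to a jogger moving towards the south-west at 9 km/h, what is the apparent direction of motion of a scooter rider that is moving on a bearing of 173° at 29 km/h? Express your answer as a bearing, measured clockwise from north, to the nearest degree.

Taking east as x and north as y: scooter rider velocity = (3.534, -28.784) km/h; jogger velocity = (-6.364, -6.364) km/h.
Velocity of scooter rider relative to jogger = (3.534, -28.784) − (-6.364, -6.364) = (9.898, -22.420) km/h.
Bearing = atan2(9.90, -22.42) = 156.18° clockwise from north.

156°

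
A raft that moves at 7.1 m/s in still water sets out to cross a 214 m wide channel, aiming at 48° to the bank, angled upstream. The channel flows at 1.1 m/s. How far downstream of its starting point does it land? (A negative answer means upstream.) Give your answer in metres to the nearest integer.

-148 m

Perpendicular speed = 5.276 m/s; crossing time = 214 / 5.276 = 40.559 s.
Net downstream speed = -3.651 m/s.
Drift = -3.651 × 40.559 = -148.072 m (upstream).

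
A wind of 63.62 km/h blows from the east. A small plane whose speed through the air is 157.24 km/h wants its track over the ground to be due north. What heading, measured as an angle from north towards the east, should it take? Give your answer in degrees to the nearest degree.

24°

The wind pushes perpendicular to the desired track; the heading must have a component into the wind equal to 63.62 km/h: 157.24 sin θ = 63.62.
sin θ = 0.4046, so θ = 23.866°.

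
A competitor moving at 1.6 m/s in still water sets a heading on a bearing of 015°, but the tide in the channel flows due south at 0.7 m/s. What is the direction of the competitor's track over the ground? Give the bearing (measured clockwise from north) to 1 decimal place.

026.1°

Taking east as x and north as y: velocity relative to the water = (0.414, 1.545) m/s; the water relative to ground = (0.000, -0.700) m/s.
Velocity relative to ground = (0.414, 1.545) + (0.000, -0.700) = (0.414, 0.845) m/s.
Bearing = atan2(0.41, 0.85) = 26.10° clockwise from north.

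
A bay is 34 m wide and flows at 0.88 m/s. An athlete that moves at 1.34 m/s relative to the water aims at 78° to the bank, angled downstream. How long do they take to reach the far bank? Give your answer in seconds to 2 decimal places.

25.94 s

The component of the athlete's velocity perpendicular to the bank is 1.34 × sin 78° = 1.311 m/s.
The current is parallel to the bank, so it does not affect the crossing time.
Time = 34 / 1.311 = 25.940 s.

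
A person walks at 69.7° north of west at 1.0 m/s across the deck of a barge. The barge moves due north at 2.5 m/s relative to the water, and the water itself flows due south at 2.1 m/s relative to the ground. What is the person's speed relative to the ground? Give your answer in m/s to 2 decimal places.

In east/north components (m/s): person relative to barge = (-0.347, 0.938); barge relative to water = (0.000, 2.500); water relative to ground = (0.000, -2.100).
Sum = (-0.347, 1.338) m/s.
Speed = |(-0.347, 1.338)| = 1.382 m/s.

1.38 m/s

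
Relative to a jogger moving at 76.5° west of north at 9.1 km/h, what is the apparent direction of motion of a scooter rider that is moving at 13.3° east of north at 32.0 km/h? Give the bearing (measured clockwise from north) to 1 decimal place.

029.2°

Taking east as x and north as y: scooter rider velocity = (7.362, 31.142) km/h; jogger velocity = (-8.849, 2.124) km/h.
Velocity of scooter rider relative to jogger = (7.362, 31.142) − (-8.849, 2.124) = (16.210, 29.017) km/h.
Bearing = atan2(16.21, 29.02) = 29.19° clockwise from north.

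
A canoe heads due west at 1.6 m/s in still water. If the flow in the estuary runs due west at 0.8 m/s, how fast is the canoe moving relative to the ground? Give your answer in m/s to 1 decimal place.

Taking east as x and north as y: velocity relative to the water = (-1.600, 0.000) m/s; the water relative to ground = (-0.800, 0.000) m/s.
Velocity relative to ground = (-1.600, 0.000) + (-0.800, 0.000) = (-2.400, 0.000) m/s.
Speed = |(-2.400, 0.000)| = 2.400 m/s.

2.4 m/s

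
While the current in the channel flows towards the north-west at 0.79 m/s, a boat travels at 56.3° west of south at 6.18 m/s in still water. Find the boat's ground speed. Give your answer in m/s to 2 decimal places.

Taking east as x and north as y: velocity relative to the water = (-5.141, -3.429) m/s; the water relative to ground = (-0.559, 0.559) m/s.
Velocity relative to ground = (-5.141, -3.429) + (-0.559, 0.559) = (-5.700, -2.870) m/s.
Speed = |(-5.700, -2.870)| = 6.382 m/s.

6.38 m/s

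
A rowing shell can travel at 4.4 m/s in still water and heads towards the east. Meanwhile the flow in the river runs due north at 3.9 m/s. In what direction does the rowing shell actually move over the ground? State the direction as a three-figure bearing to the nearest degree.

Taking east as x and north as y: velocity relative to the water = (4.400, 0.000) m/s; the water relative to ground = (0.000, 3.900) m/s.
Velocity relative to ground = (4.400, 0.000) + (0.000, 3.900) = (4.400, 3.900) m/s.
Bearing = atan2(4.40, 3.90) = 48.45° clockwise from north.

048°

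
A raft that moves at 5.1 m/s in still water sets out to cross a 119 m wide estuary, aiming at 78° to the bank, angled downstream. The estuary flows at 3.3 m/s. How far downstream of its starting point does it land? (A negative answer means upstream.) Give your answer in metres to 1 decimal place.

Perpendicular speed = 4.989 m/s; crossing time = 119 / 4.989 = 23.855 s.
Net downstream speed = 4.360 m/s.
Drift = 4.360 × 23.855 = 104.014 m (downstream).

104.0 m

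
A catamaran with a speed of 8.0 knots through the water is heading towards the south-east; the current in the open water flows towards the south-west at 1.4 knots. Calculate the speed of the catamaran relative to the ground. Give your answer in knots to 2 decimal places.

8.12 knots

Taking east as x and north as y: velocity relative to the water = (5.657, -5.657) knots; the water relative to ground = (-0.990, -0.990) knots.
Velocity relative to ground = (5.657, -5.657) + (-0.990, -0.990) = (4.667, -6.647) knots.
Speed = |(4.667, -6.647)| = 8.122 knots.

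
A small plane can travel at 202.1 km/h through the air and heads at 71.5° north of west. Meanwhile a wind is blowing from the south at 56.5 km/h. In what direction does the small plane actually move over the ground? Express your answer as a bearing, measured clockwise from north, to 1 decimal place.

Taking east as x and north as y: velocity relative to the air = (-64.127, 191.656) km/h; the air relative to ground = (0.000, 56.500) km/h.
Velocity relative to ground = (-64.127, 191.656) + (0.000, 56.500) = (-64.127, 248.156) km/h.
Bearing = atan2(-64.13, 248.16) = 345.51° clockwise from north.

345.5°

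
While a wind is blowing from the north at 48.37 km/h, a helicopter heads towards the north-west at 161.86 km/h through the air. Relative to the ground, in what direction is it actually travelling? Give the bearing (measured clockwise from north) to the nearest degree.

300°

Taking east as x and north as y: velocity relative to the air = (-114.452, 114.452) km/h; the air relative to ground = (0.000, -48.370) km/h.
Velocity relative to ground = (-114.452, 114.452) + (0.000, -48.370) = (-114.452, 66.082) km/h.
Bearing = atan2(-114.45, 66.08) = 300.00° clockwise from north.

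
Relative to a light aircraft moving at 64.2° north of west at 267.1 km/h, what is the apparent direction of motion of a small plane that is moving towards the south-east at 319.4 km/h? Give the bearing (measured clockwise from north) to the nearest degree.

Taking east as x and north as y: small plane velocity = (225.850, -225.850) km/h; light aircraft velocity = (-116.250, 240.475) km/h.
Velocity of small plane relative to light aircraft = (225.850, -225.850) − (-116.250, 240.475) = (342.100, -466.325) km/h.
Bearing = atan2(342.10, -466.33) = 143.74° clockwise from north.

144°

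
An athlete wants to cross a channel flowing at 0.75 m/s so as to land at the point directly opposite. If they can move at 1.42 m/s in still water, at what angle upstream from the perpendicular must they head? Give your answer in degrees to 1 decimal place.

31.9°

To cancel the current, the upstream component of the athlete's velocity must equal the flow: 1.42 sin θ = 0.75.
sin θ = 0.75 / 1.42 = 0.5282.
θ = arcsin(0.5282) = 31.882°.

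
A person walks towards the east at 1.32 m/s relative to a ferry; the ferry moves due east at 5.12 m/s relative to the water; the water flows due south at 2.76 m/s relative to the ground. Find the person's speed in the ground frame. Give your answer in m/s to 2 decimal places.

7.01 m/s

In east/north components (m/s): person relative to ferry = (1.320, 0.000); ferry relative to water = (5.120, 0.000); water relative to ground = (0.000, -2.760).
Sum = (6.440, -2.760) m/s.
Speed = |(6.440, -2.760)| = 7.007 m/s.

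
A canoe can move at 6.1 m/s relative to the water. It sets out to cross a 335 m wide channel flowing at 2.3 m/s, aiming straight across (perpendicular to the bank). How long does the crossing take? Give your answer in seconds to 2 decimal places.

54.92 s

The component of the canoe's velocity perpendicular to the bank is 6.1 m/s.
The current is parallel to the bank, so it does not affect the crossing time.
Time = 335 / 6.100 = 54.918 s.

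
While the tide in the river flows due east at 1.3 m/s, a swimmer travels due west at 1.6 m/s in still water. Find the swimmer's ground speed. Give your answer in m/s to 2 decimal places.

0.30 m/s

Taking east as x and north as y: velocity relative to the water = (-1.600, 0.000) m/s; the water relative to ground = (1.300, 0.000) m/s.
Velocity relative to ground = (-1.600, 0.000) + (1.300, 0.000) = (-0.300, 0.000) m/s.
Speed = |(-0.300, 0.000)| = 0.300 m/s.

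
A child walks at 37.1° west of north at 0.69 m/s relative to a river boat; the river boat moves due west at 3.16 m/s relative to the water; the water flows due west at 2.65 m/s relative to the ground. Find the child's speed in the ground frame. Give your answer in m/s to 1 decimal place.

In east/north components (m/s): child relative to river boat = (-0.416, 0.550); river boat relative to water = (-3.160, 0.000); water relative to ground = (-2.650, 0.000).
Sum = (-6.226, 0.550) m/s.
Speed = |(-6.226, 0.550)| = 6.250 m/s.

6.3 m/s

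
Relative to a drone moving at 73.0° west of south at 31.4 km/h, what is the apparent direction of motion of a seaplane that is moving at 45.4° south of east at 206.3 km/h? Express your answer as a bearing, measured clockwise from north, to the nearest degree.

128°

Taking east as x and north as y: seaplane velocity = (144.854, -146.891) km/h; drone velocity = (-30.028, -9.180) km/h.
Velocity of seaplane relative to drone = (144.854, -146.891) − (-30.028, -9.180) = (174.882, -137.711) km/h.
Bearing = atan2(174.88, -137.71) = 128.22° clockwise from north.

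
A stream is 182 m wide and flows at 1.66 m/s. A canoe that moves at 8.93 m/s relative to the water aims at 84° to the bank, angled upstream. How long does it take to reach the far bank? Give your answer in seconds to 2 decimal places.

20.49 s

The component of the canoe's velocity perpendicular to the bank is 8.93 × sin 84° = 8.881 m/s.
The flow acts along the bank and has no component across it.
Time = 182 / 8.881 = 20.493 s.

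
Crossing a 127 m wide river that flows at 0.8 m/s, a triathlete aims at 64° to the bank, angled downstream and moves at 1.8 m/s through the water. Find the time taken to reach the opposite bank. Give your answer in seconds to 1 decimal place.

The component of the triathlete's velocity perpendicular to the bank is 1.8 × sin 64° = 1.618 m/s.
The current is parallel to the bank, so it does not affect the crossing time.
Time = 127 / 1.618 = 78.500 s.

78.5 s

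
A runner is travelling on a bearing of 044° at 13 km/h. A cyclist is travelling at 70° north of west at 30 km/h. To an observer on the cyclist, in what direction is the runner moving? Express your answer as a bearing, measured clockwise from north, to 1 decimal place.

134.3°

Taking east as x and north as y: runner velocity = (9.031, 9.351) km/h; cyclist velocity = (-10.261, 28.191) km/h.
Velocity of runner relative to cyclist = (9.031, 9.351) − (-10.261, 28.191) = (19.291, -18.839) km/h.
Bearing = atan2(19.29, -18.84) = 134.32° clockwise from north.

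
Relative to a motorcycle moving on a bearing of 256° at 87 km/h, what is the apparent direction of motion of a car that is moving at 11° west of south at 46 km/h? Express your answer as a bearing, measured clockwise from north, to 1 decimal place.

107.7°

Taking east as x and north as y: car velocity = (-8.777, -45.155) km/h; motorcycle velocity = (-84.416, -21.047) km/h.
Velocity of car relative to motorcycle = (-8.777, -45.155) − (-84.416, -21.047) = (75.639, -24.108) km/h.
Bearing = atan2(75.64, -24.11) = 107.68° clockwise from north.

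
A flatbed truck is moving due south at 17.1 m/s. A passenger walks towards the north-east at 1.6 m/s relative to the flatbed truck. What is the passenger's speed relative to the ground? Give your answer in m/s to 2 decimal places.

Taking east as x and north as y: flatbed truck velocity = (0.000, -17.100) m/s; passenger velocity relative to flatbed truck = (1.131, 1.131) m/s.
Velocity relative to ground = (0.000, -17.100) + (1.131, 1.131) = (1.131, -15.969) m/s.
Speed = |(1.131, -15.969)| = 16.009 m/s.

16.01 m/s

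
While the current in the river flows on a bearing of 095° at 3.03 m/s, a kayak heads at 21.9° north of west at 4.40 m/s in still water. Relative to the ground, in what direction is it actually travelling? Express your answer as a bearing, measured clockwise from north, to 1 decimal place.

Taking east as x and north as y: velocity relative to the water = (-4.082, 1.641) m/s; the water relative to ground = (3.018, -0.264) m/s.
Velocity relative to ground = (-4.082, 1.641) + (3.018, -0.264) = (-1.064, 1.377) m/s.
Bearing = atan2(-1.06, 1.38) = 322.31° clockwise from north.

322.3°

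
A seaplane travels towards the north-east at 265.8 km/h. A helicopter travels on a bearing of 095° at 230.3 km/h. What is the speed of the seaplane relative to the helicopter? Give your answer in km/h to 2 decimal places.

Taking east as x and north as y: seaplane velocity = (187.949, 187.949) km/h; helicopter velocity = (229.424, -20.072) km/h.
Velocity of seaplane relative to helicopter = (187.949, 187.949) − (229.424, -20.072) = (-41.475, 208.021) km/h.
Magnitude = |(-41.475, 208.021)| = 212.115 km/h.

212.12 km/h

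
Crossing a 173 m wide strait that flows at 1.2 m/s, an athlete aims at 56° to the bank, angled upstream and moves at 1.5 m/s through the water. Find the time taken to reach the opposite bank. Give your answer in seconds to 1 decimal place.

The component of the athlete's velocity perpendicular to the bank is 1.5 × sin 56° = 1.244 m/s.
The current is parallel to the bank, so it does not affect the crossing time.
Time = 173 / 1.244 = 139.117 s.

139.1 s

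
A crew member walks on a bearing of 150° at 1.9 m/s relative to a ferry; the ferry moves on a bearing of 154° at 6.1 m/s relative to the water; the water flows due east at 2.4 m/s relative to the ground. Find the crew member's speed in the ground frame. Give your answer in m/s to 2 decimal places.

In east/north components (m/s): crew member relative to ferry = (0.950, -1.645); ferry relative to water = (2.674, -5.483); water relative to ground = (2.400, 0.000).
Sum = (6.024, -7.128) m/s.
Speed = |(6.024, -7.128)| = 9.333 m/s.

9.33 m/s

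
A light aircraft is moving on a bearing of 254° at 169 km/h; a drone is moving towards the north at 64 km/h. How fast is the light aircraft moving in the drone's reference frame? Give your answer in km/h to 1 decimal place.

196.5 km/h

Taking east as x and north as y: light aircraft velocity = (-162.453, -46.583) km/h; drone velocity = (0.000, 64.000) km/h.
Velocity of light aircraft relative to drone = (-162.453, -46.583) − (0.000, 64.000) = (-162.453, -110.583) km/h.
Magnitude = |(-162.453, -110.583)| = 196.519 km/h.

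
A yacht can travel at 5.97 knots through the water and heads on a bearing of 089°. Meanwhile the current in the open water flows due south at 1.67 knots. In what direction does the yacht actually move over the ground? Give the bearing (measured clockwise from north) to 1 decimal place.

Taking east as x and north as y: velocity relative to the water = (5.969, 0.104) knots; the water relative to ground = (0.000, -1.670) knots.
Velocity relative to ground = (5.969, 0.104) + (0.000, -1.670) = (5.969, -1.566) knots.
Bearing = atan2(5.97, -1.57) = 104.70° clockwise from north.

104.7°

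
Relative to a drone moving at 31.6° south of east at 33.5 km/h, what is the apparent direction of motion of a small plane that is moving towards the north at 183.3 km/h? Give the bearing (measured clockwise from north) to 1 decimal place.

Taking east as x and north as y: small plane velocity = (0.000, 183.300) km/h; drone velocity = (28.533, -17.554) km/h.
Velocity of small plane relative to drone = (0.000, 183.300) − (28.533, -17.554) = (-28.533, 200.854) km/h.
Bearing = atan2(-28.53, 200.85) = 351.91° clockwise from north.

351.9°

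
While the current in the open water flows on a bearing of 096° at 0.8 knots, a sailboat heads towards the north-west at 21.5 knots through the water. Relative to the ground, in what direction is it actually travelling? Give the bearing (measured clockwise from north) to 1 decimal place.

316.4°

Taking east as x and north as y: velocity relative to the water = (-15.203, 15.203) knots; the water relative to ground = (0.796, -0.084) knots.
Velocity relative to ground = (-15.203, 15.203) + (0.796, -0.084) = (-14.407, 15.119) knots.
Bearing = atan2(-14.41, 15.12) = 316.38° clockwise from north.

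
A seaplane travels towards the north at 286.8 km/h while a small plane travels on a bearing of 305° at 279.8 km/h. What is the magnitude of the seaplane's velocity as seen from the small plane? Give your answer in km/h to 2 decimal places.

261.70 km/h

Taking east as x and north as y: seaplane velocity = (0.000, 286.800) km/h; small plane velocity = (-229.199, 160.487) km/h.
Velocity of seaplane relative to small plane = (0.000, 286.800) − (-229.199, 160.487) = (229.199, 126.313) km/h.
Magnitude = |(229.199, 126.313)| = 261.700 km/h.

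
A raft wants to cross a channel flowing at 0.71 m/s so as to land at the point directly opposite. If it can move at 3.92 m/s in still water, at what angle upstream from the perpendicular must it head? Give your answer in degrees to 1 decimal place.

10.4°

To cancel the current, the upstream component of the raft's velocity must equal the flow: 3.92 sin θ = 0.71.
sin θ = 0.71 / 3.92 = 0.1811.
θ = arcsin(0.1811) = 10.435°.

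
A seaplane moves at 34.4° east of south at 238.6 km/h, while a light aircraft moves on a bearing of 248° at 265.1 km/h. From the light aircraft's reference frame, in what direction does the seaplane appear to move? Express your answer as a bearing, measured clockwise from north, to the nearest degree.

104°

Taking east as x and north as y: seaplane velocity = (134.801, -196.872) km/h; light aircraft velocity = (-245.796, -99.308) km/h.
Velocity of seaplane relative to light aircraft = (134.801, -196.872) − (-245.796, -99.308) = (380.598, -97.564) km/h.
Bearing = atan2(380.60, -97.56) = 104.38° clockwise from north.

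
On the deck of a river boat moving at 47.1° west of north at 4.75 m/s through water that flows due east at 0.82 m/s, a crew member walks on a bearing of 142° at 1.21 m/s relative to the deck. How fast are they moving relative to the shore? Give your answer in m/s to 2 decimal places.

2.98 m/s

In east/north components (m/s): crew member relative to river boat = (0.745, -0.953); river boat relative to water = (-3.480, 3.233); water relative to ground = (0.820, 0.000).
Sum = (-1.915, 2.280) m/s.
Speed = |(-1.915, 2.280)| = 2.977 m/s.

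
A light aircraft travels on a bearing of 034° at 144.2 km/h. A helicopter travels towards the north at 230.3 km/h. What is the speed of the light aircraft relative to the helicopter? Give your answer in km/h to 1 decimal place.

137.0 km/h

Taking east as x and north as y: light aircraft velocity = (80.636, 119.547) km/h; helicopter velocity = (0.000, 230.300) km/h.
Velocity of light aircraft relative to helicopter = (80.636, 119.547) − (0.000, 230.300) = (80.636, -110.753) km/h.
Magnitude = |(80.636, -110.753)| = 136.997 km/h.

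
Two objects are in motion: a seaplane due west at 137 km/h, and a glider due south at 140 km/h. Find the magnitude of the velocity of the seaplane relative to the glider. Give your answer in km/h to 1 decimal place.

195.9 km/h

Taking east as x and north as y: seaplane velocity = (-137.000, 0.000) km/h; glider velocity = (0.000, -140.000) km/h.
Velocity of seaplane relative to glider = (-137.000, 0.000) − (0.000, -140.000) = (-137.000, 140.000) km/h.
Magnitude = |(-137.000, 140.000)| = 195.880 km/h.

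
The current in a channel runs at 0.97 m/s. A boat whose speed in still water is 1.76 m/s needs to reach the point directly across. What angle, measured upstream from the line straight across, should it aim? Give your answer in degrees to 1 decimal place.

33.4°

To cancel the current, the upstream component of the boat's velocity must equal the flow: 1.76 sin θ = 0.97.
sin θ = 0.97 / 1.76 = 0.5511.
θ = arcsin(0.5511) = 33.445°.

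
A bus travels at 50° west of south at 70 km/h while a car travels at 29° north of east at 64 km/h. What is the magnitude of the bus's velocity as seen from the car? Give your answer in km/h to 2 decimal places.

133.38 km/h

Taking east as x and north as y: bus velocity = (-53.623, -44.995) km/h; car velocity = (55.976, 31.028) km/h.
Velocity of bus relative to car = (-53.623, -44.995) − (55.976, 31.028) = (-109.599, -76.023) km/h.
Magnitude = |(-109.599, -76.023)| = 133.384 km/h.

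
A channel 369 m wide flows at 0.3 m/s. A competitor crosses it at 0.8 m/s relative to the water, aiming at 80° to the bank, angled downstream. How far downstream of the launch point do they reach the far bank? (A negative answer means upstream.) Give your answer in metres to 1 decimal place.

205.6 m

Perpendicular speed = 0.788 m/s; crossing time = 369 / 0.788 = 468.366 s.
Net downstream speed = 0.439 m/s.
Drift = 0.439 × 468.366 = 205.574 m (downstream).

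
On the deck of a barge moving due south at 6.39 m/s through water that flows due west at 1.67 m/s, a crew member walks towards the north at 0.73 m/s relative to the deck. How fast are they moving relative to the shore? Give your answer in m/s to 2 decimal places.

5.90 m/s

In east/north components (m/s): crew member relative to barge = (0.000, 0.730); barge relative to water = (0.000, -6.390); water relative to ground = (-1.670, 0.000).
Sum = (-1.670, -5.660) m/s.
Speed = |(-1.670, -5.660)| = 5.901 m/s.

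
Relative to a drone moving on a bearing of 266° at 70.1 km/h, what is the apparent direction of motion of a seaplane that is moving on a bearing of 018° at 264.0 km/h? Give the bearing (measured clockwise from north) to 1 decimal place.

030.6°

Taking east as x and north as y: seaplane velocity = (81.580, 251.079) km/h; drone velocity = (-69.929, -4.890) km/h.
Velocity of seaplane relative to drone = (81.580, 251.079) − (-69.929, -4.890) = (151.510, 255.969) km/h.
Bearing = atan2(151.51, 255.97) = 30.62° clockwise from north.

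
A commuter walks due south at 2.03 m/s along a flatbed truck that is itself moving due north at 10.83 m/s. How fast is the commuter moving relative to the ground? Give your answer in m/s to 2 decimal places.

Taking east as x and north as y: flatbed truck velocity = (0.000, 10.830) m/s; commuter velocity relative to flatbed truck = (0.000, -2.030) m/s.
Velocity relative to ground = (0.000, 10.830) + (0.000, -2.030) = (0.000, 8.800) m/s.
Speed = |(0.000, 8.800)| = 8.800 m/s.

8.80 m/s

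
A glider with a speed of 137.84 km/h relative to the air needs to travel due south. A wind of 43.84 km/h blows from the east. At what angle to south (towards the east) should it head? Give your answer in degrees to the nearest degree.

19°

The wind pushes perpendicular to the desired track; the heading must have a component into the wind equal to 43.84 km/h: 137.84 sin θ = 43.84.
sin θ = 0.3180, so θ = 18.545°.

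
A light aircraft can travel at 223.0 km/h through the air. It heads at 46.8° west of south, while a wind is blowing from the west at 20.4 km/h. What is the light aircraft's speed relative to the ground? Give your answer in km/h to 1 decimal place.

Taking east as x and north as y: velocity relative to the air = (-162.560, -152.654) km/h; the air relative to ground = (20.400, 0.000) km/h.
Velocity relative to ground = (-162.560, -152.654) + (20.400, 0.000) = (-142.160, -152.654) km/h.
Speed = |(-142.160, -152.654)| = 208.597 km/h.

208.6 km/h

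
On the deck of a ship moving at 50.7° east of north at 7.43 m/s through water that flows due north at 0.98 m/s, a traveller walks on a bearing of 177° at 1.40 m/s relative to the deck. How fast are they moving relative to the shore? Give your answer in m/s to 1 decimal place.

In east/north components (m/s): traveller relative to ship = (0.073, -1.398); ship relative to water = (5.750, 4.706); water relative to ground = (0.000, 0.980).
Sum = (5.823, 4.288) m/s.
Speed = |(5.823, 4.288)| = 7.231 m/s.

7.2 m/s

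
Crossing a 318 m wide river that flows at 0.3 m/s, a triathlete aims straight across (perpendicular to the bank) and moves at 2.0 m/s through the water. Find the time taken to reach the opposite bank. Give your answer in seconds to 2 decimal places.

159.00 s

The component of the triathlete's velocity perpendicular to the bank is 2.0 m/s.
The flow acts along the bank and has no component across it.
Time = 318 / 2.000 = 159.000 s.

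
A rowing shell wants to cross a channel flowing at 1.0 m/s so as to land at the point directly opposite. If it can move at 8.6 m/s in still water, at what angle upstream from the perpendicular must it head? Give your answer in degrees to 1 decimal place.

6.7°

To cancel the current, the upstream component of the rowing shell's velocity must equal the flow: 8.6 sin θ = 1.0.
sin θ = 1.0 / 8.6 = 0.1163.
θ = arcsin(0.1163) = 6.677°.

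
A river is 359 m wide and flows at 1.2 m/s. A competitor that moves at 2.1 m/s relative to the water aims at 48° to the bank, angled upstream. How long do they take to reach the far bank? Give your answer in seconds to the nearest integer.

230 s

The component of the competitor's velocity perpendicular to the bank is 2.1 × sin 48° = 1.561 m/s.
Only the cross-stream component determines the crossing time; the current contributes nothing perpendicular to the bank.
Time = 359 / 1.561 = 230.039 s.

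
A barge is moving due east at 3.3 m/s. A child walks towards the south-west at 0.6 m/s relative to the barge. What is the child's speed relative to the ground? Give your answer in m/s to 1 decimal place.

Taking east as x and north as y: barge velocity = (3.300, 0.000) m/s; child velocity relative to barge = (-0.424, -0.424) m/s.
Velocity relative to ground = (3.300, 0.000) + (-0.424, -0.424) = (2.876, -0.424) m/s.
Speed = |(2.876, -0.424)| = 2.907 m/s.

2.9 m/s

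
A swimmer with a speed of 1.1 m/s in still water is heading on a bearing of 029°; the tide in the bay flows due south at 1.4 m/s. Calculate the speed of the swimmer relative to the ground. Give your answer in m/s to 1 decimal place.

Taking east as x and north as y: velocity relative to the water = (0.533, 0.962) m/s; the water relative to ground = (0.000, -1.400) m/s.
Velocity relative to ground = (0.533, 0.962) + (0.000, -1.400) = (0.533, -0.438) m/s.
Speed = |(0.533, -0.438)| = 0.690 m/s.

0.7 m/s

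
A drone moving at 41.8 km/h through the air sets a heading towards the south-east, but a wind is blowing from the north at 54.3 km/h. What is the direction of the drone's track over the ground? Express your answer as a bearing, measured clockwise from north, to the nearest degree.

Taking east as x and north as y: velocity relative to the air = (29.557, -29.557) km/h; the air relative to ground = (0.000, -54.300) km/h.
Velocity relative to ground = (29.557, -29.557) + (0.000, -54.300) = (29.557, -83.857) km/h.
Bearing = atan2(29.56, -83.86) = 160.58° clockwise from north.

161°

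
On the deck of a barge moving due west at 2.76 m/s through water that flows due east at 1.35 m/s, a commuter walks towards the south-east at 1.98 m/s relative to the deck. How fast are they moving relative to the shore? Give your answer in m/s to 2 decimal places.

In east/north components (m/s): commuter relative to barge = (1.400, -1.400); barge relative to water = (-2.760, 0.000); water relative to ground = (1.350, 0.000).
Sum = (-0.010, -1.400) m/s.
Speed = |(-0.010, -1.400)| = 1.400 m/s.

1.40 m/s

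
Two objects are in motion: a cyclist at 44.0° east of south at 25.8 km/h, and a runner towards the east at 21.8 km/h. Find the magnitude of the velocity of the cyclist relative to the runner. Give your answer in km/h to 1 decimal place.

Taking east as x and north as y: cyclist velocity = (17.922, -18.559) km/h; runner velocity = (21.800, 0.000) km/h.
Velocity of cyclist relative to runner = (17.922, -18.559) − (21.800, 0.000) = (-3.878, -18.559) km/h.
Magnitude = |(-3.878, -18.559)| = 18.960 km/h.

19.0 km/h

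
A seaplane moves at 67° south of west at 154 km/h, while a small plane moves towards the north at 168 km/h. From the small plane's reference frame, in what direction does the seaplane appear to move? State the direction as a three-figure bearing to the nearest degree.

Taking east as x and north as y: seaplane velocity = (-60.173, -141.758) km/h; small plane velocity = (0.000, 168.000) km/h.
Velocity of seaplane relative to small plane = (-60.173, -141.758) − (0.000, 168.000) = (-60.173, -309.758) km/h.
Bearing = atan2(-60.17, -309.76) = 190.99° clockwise from north.

191°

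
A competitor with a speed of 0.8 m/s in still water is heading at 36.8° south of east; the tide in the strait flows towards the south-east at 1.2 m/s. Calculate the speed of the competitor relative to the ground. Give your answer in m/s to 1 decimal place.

2.0 m/s

Taking east as x and north as y: velocity relative to the water = (0.641, -0.479) m/s; the water relative to ground = (0.849, -0.849) m/s.
Velocity relative to ground = (0.641, -0.479) + (0.849, -0.849) = (1.489, -1.328) m/s.
Speed = |(1.489, -1.328)| = 1.995 m/s.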